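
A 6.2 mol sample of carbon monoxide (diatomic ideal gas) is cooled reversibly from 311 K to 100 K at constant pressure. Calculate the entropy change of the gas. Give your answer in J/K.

At constant pressure, ΔS = nC_p ln(T₂/T₁) with C_p = 7R/2 = 29.1 J mol⁻¹ K⁻¹.
ΔS = 6.2 × 29.1 × ln(100/311) = -205 J/K.

ΔS = -205 J/K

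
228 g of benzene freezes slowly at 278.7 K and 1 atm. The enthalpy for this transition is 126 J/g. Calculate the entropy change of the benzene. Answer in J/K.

Heat released by the substance: Q = −mL = −228 × 126 = −28728 J.
At constant T, ΔS = Q_rev/T = −28728 / 278.7 = -103 J/K.

ΔS = -103 J/K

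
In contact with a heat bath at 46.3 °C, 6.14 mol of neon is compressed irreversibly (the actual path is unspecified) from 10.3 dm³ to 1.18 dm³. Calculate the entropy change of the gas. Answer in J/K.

ΔS_gas = -111 J/K

Entropy is a state function, so ΔS_gas depends only on the end states.
For an isothermal ideal gas ΔS_gas = nR ln(V₂/V₁) = 6.14 × 8.314 × ln(1.18/10.3) = -111 J/K.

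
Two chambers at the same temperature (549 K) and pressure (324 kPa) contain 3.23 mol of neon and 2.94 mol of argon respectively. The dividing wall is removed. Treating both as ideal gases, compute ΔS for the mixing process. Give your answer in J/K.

ΔS_mix = 35.5 J/K

Mole fractions: x_A = 3.23/6.17 = 0.524, x_B = 0.476.
ΔS_mix = −R(n_A ln x_A + n_B ln x_B) = −8.314 × (3.23 ln 0.524 + 2.94 ln 0.476) = 35.5 J/K.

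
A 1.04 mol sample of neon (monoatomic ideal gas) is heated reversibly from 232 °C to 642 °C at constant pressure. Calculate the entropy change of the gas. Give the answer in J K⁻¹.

ΔS = 12.8 J/K

In kelvin: T₁ = 505.15 K, T₂ = 915.15 K. At constant pressure, ΔS = nC_p ln(T₂/T₁) with C_p = 5R/2 = 20.79 J mol⁻¹ K⁻¹.
ΔS = 1.04 × 20.79 × ln(915.15/505.15) = 12.8 J/K.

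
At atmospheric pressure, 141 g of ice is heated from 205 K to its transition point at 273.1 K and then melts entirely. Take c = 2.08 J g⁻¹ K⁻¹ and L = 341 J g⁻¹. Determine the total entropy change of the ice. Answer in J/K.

ΔS = 260 J/K

Warming step: ΔS₁ = m c ln(T_tr/T_i) = 141 × 2.08 × ln(273.1/205) = 84.12 J/K.
Phase change: ΔS₂ = +mL/T_tr = 141 × 341 / 273.1 = 176.1 J/K.
ΔS_total = (84.12) + (176.1) = 260 J/K.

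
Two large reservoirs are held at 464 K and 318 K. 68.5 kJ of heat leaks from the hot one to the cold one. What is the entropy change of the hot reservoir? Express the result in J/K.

ΔS_hot = -148 J/K

The hot reservoir loses heat Q, so ΔS_hot = −Q/T_H = −68500/464 = -148 J/K.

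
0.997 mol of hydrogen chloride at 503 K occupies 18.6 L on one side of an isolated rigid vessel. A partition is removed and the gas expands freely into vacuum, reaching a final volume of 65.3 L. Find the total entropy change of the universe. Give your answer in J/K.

ΔS_universe = 10.4 J/K

No heat is exchanged and no work is done, so the ideal-gas temperature stays constant.
Entropy is a state function; using a reversible isothermal path, ΔS_gas = nR ln(V₂/V₁) = 0.997 × 8.314 × ln(65.3/18.6) = 10.4 J/K.
The insulated surroundings exchange no heat, so ΔS_surr = 0 and ΔS_universe = ΔS_gas.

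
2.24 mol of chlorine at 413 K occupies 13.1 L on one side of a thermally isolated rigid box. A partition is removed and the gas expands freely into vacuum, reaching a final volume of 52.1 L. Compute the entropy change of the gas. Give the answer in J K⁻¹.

No heat is exchanged and no work is done, so the ideal-gas temperature stays constant.
Entropy is a state function; using a reversible isothermal path, ΔS_gas = nR ln(V₂/V₁) = 2.24 × 8.314 × ln(52.1/13.1) = 25.7 J/K.

ΔS_gas = 25.7 J/K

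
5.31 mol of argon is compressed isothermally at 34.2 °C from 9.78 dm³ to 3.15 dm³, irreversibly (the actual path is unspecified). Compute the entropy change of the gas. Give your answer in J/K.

Entropy is a state function, so ΔS_gas depends only on the end states.
For an isothermal ideal gas ΔS_gas = nR ln(V₂/V₁) = 5.31 × 8.314 × ln(3.15/9.78) = -50 J/K.

ΔS_gas = -50 J/K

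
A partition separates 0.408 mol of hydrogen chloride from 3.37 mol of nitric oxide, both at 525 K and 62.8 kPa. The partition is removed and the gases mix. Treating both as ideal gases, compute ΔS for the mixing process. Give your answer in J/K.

ΔS_mix = 10.8 J/K

Mole fractions: x_A = 0.408/3.78 = 0.108, x_B = 0.892.
ΔS_mix = −R(n_A ln x_A + n_B ln x_B) = −8.314 × (0.408 ln 0.108 + 3.37 ln 0.892) = 10.8 J/K.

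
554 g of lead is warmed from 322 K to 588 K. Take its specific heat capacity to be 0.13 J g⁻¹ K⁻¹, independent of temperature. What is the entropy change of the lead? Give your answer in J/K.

ΔS = 43.4 J/K

ΔS = ∫dQ_rev/T = m c ln(T₂/T₁) = 554 × 0.13 × ln(588/322) = 43.4 J/K.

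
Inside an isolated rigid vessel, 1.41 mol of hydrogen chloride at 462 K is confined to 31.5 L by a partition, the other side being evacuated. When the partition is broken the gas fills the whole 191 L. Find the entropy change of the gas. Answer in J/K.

ΔS_gas = 21.1 J/K

No heat is exchanged and no work is done, so the ideal-gas temperature stays constant.
Entropy is a state function; using a reversible isothermal path, ΔS_gas = nR ln(V₂/V₁) = 1.41 × 8.314 × ln(191/31.5) = 21.1 J/K.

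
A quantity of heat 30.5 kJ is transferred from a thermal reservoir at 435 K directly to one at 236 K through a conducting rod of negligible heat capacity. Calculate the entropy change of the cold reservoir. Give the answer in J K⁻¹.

The cold reservoir gains heat Q, so ΔS_cold = +Q/T_C = 30500/236 = 129 J/K.

ΔS_cold = 129 J/K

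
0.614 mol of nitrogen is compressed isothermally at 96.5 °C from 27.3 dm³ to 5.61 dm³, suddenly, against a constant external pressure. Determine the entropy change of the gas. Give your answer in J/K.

Entropy is a state function, so ΔS_gas depends only on the end states.
For an isothermal ideal gas ΔS_gas = nR ln(V₂/V₁) = 0.614 × 8.314 × ln(5.61/27.3) = -8.08 J/K.

ΔS_gas = -8.08 J/K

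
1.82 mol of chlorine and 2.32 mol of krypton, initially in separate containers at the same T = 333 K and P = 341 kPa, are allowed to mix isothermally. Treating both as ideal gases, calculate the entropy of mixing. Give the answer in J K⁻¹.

ΔS_mix = 23.6 J/K

Mole fractions: x_A = 1.82/4.14 = 0.44, x_B = 0.56.
ΔS_mix = −R(n_A ln x_A + n_B ln x_B) = −8.314 × (1.82 ln 0.44 + 2.32 ln 0.56) = 23.6 J/K.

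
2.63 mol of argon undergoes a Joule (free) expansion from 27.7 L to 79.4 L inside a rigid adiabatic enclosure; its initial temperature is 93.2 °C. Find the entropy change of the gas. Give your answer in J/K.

ΔS_gas = 23 J/K

No heat is exchanged and no work is done, so the ideal-gas temperature stays constant.
Entropy is a state function; using a reversible isothermal path, ΔS_gas = nR ln(V₂/V₁) = 2.63 × 8.314 × ln(79.4/27.7) = 23 J/K.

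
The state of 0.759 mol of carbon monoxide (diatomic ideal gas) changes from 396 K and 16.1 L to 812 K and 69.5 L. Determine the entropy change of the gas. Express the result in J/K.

ΔS = 20.6 J/K

Entropy is a state function: ΔS = nC_V ln(T₂/T₁) + nR ln(V₂/V₁), with C_V = 5R/2 = 20.79 J mol⁻¹ K⁻¹ for a diatomic ideal gas.
ΔS = 0.759 × [20.79 × ln(812/396) + 8.314 × ln(69.5/16.1)] = 20.6 J/K.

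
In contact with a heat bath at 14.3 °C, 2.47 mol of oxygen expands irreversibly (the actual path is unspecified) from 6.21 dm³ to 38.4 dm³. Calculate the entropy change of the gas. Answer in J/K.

Entropy is a state function, so ΔS_gas depends only on the end states.
For an isothermal ideal gas ΔS_gas = nR ln(V₂/V₁) = 2.47 × 8.314 × ln(38.4/6.21) = 37.4 J/K.

ΔS_gas = 37.4 J/K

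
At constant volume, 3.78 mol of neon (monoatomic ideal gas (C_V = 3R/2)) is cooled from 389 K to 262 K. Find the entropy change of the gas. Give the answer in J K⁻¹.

At constant volume, ΔS = nC_V ln(T₂/T₁) with C_V = 3R/2 = 12.47 J mol⁻¹ K⁻¹.
ΔS = 3.78 × 12.47 × ln(262/389) = -18.6 J/K.

ΔS = -18.6 J/K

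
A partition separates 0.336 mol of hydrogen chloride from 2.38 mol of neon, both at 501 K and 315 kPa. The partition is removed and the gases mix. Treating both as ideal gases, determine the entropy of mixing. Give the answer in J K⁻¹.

ΔS_mix = 8.45 J/K

Mole fractions: x_A = 0.336/2.72 = 0.124, x_B = 0.876.
ΔS_mix = −R(n_A ln x_A + n_B ln x_B) = −8.314 × (0.336 ln 0.124 + 2.38 ln 0.876) = 8.45 J/K.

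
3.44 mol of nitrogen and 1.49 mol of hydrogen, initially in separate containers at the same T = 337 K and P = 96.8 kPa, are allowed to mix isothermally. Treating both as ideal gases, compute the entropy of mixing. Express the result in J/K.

ΔS_mix = 25.1 J/K

Mole fractions: x_A = 3.44/4.93 = 0.698, x_B = 0.302.
ΔS_mix = −R(n_A ln x_A + n_B ln x_B) = −8.314 × (3.44 ln 0.698 + 1.49 ln 0.302) = 25.1 J/K.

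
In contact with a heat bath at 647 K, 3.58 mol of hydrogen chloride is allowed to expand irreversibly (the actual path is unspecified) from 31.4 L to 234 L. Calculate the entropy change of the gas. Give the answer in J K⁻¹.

Entropy is a state function, so ΔS_gas depends only on the end states.
For an isothermal ideal gas ΔS_gas = nR ln(V₂/V₁) = 3.58 × 8.314 × ln(234/31.4) = 59.8 J/K.

ΔS_gas = 59.8 J/K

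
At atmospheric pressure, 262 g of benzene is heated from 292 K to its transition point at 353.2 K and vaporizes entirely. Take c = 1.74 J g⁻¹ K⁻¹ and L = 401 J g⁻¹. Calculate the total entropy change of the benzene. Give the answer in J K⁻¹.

ΔS = 384 J/K

Warming step: ΔS₁ = m c ln(T_tr/T_i) = 262 × 1.74 × ln(353.2/292) = 86.75 J/K.
Phase change: ΔS₂ = +mL/T_tr = 262 × 401 / 353.2 = 297.5 J/K.
ΔS_total = (86.75) + (297.5) = 384 J/K.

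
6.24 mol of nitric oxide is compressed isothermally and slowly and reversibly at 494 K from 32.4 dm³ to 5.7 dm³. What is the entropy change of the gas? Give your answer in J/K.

For an isothermal ideal gas ΔS_gas = nR ln(V₂/V₁) = 6.24 × 8.314 × ln(5.7/32.4) = -90.2 J/K.

ΔS_gas = -90.2 J/K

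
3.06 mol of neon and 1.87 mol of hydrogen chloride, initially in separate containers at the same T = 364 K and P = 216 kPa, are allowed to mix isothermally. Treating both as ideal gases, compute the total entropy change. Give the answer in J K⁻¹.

ΔS_mix = 27.2 J/K

Mole fractions: x_A = 3.06/4.93 = 0.621, x_B = 0.379.
ΔS_mix = −R(n_A ln x_A + n_B ln x_B) = −8.314 × (3.06 ln 0.621 + 1.87 ln 0.379) = 27.2 J/K.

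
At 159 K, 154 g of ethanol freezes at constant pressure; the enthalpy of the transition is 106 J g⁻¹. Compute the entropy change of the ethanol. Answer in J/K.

Heat released by the substance: Q = −mL = −154 × 106 = −16324 J.
At constant T, ΔS = Q_rev/T = −16324 / 159 = -103 J/K.

ΔS = -103 J/K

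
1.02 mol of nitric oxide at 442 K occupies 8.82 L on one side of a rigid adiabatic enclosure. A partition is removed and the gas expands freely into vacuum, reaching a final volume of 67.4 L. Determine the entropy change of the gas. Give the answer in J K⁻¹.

ΔS_gas = 17.2 J/K

For an ideal gas in free expansion Q = 0 and W = 0, so T is unchanged.
Entropy is a state function; using a reversible isothermal path, ΔS_gas = nR ln(V₂/V₁) = 1.02 × 8.314 × ln(67.4/8.82) = 17.2 J/K.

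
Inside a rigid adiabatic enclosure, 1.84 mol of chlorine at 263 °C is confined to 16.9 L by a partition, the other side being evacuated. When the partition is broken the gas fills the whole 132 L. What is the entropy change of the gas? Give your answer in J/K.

ΔS_gas = 31.4 J/K

For an ideal gas in free expansion Q = 0 and W = 0, so T is unchanged.
Entropy is a state function; using a reversible isothermal path, ΔS_gas = nR ln(V₂/V₁) = 1.84 × 8.314 × ln(132/16.9) = 31.4 J/K.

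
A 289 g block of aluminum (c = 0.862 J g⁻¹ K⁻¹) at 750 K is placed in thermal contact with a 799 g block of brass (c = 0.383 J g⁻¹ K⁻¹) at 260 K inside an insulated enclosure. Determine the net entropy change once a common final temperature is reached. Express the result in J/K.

Energy balance: T_f = (m₁c₁T₁ + m₂c₂T₂)/(m₁c₁ + m₂c₂) = 479.89 K.
ΔS₁ = m₁c₁ ln(T_f/T₁) = 249.118 × ln(479.89/750) = -111.2 J/K.
ΔS₂ = m₂c₂ ln(T_f/T₂) = 306.017 × ln(479.89/260) = 187.5 J/K.
ΔS_total = -111.2 + 187.5 = 76.3 J/K.

ΔS_total = 76.3 J/K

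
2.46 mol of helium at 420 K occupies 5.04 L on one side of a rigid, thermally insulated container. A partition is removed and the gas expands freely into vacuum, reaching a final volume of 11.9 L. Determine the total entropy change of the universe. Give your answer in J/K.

ΔS_universe = 17.6 J/K

No heat is exchanged and no work is done, so the ideal-gas temperature stays constant.
Entropy is a state function; using a reversible isothermal path, ΔS_gas = nR ln(V₂/V₁) = 2.46 × 8.314 × ln(11.9/5.04) = 17.6 J/K.
The insulated surroundings exchange no heat, so ΔS_surr = 0 and ΔS_universe = ΔS_gas.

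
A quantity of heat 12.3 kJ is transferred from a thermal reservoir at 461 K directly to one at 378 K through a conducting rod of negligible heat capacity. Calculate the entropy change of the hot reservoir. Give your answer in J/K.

ΔS_hot = -26.7 J/K

The hot reservoir loses heat Q, so ΔS_hot = −Q/T_H = −12300/461 = -26.7 J/K.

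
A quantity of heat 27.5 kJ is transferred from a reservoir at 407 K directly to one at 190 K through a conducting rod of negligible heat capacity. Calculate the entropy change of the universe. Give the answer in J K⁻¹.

ΔS_hot = −Q/T_H = −27500/407 = -67.568 J/K and ΔS_cold = +Q/T_C = 27500/190 = 144.74 J/K.
ΔS_total = -67.568 + 144.74 = 77.2 J/K, positive as the second law requires.

ΔS_total = 77.2 J/K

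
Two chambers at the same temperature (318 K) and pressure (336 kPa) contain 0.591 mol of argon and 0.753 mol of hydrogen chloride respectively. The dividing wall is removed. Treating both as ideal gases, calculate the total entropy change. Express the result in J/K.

Mole fractions: x_A = 0.591/1.34 = 0.44, x_B = 0.56.
ΔS_mix = −R(n_A ln x_A + n_B ln x_B) = −8.314 × (0.591 ln 0.44 + 0.753 ln 0.56) = 7.66 J/K.

ΔS_mix = 7.66 J/K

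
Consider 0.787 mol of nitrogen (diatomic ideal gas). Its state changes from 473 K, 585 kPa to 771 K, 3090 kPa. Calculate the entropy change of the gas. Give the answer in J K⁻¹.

ΔS = nC_p ln(T₂/T₁) − nR ln(P₂/P₁), with C_p = 7R/2 = 29.1 J mol⁻¹ K⁻¹ for a diatomic ideal gas.
ΔS = 0.787 × [29.1 × ln(771/473) − 8.314 × ln(3090/585)] = 0.299 J/K.

ΔS = 0.299 J/K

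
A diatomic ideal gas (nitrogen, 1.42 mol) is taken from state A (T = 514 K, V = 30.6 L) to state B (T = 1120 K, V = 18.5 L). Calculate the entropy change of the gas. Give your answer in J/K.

Entropy is a state function: ΔS = nC_V ln(T₂/T₁) + nR ln(V₂/V₁), with C_V = 5R/2 = 20.79 J mol⁻¹ K⁻¹ for a diatomic ideal gas.
ΔS = 1.42 × [20.79 × ln(1120/514) + 8.314 × ln(18.5/30.6)] = 17 J/K.

ΔS = 17 J/K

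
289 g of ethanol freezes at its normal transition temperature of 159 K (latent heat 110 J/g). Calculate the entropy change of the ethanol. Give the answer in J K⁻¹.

Heat released by the substance: Q = −mL = −289 × 110 = −31790 J.
At constant T, ΔS = Q_rev/T = −31790 / 159 = -200 J/K.

ΔS = -200 J/K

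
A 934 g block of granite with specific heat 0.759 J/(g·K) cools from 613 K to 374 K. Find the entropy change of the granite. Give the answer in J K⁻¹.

ΔS = ∫dQ_rev/T = m c ln(T₂/T₁) = 934 × 0.759 × ln(374/613) = -350 J/K.

ΔS = -350 J/K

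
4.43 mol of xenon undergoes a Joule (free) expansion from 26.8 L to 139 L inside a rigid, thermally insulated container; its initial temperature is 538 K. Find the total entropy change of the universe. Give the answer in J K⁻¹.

ΔS_universe = 60.6 J/K

No heat is exchanged and no work is done, so the ideal-gas temperature stays constant.
Entropy is a state function; using a reversible isothermal path, ΔS_gas = nR ln(V₂/V₁) = 4.43 × 8.314 × ln(139/26.8) = 60.6 J/K.
The insulated surroundings exchange no heat, so ΔS_surr = 0 and ΔS_universe = ΔS_gas.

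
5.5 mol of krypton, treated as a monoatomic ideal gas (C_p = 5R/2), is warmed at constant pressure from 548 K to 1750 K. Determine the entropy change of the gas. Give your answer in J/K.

ΔS = 133 J/K

At constant pressure, ΔS = nC_p ln(T₂/T₁) with C_p = 5R/2 = 20.79 J mol⁻¹ K⁻¹.
ΔS = 5.5 × 20.79 × ln(1750/548) = 133 J/K.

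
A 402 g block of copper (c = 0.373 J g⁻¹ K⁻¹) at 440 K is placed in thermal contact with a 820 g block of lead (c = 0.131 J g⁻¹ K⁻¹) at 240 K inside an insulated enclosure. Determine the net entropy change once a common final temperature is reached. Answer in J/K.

Energy balance: T_f = (m₁c₁T₁ + m₂c₂T₂)/(m₁c₁ + m₂c₂) = 356.52 K.
ΔS₁ = m₁c₁ ln(T_f/T₁) = 149.946 × ln(356.52/440) = -31.54 J/K.
ΔS₂ = m₂c₂ ln(T_f/T₂) = 107.42 × ln(356.52/240) = 42.51 J/K.
ΔS_total = -31.54 + 42.51 = 11 J/K.

ΔS_total = 11 J/K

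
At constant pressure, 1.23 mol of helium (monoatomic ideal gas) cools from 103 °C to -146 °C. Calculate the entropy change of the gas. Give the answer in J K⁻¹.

In kelvin: T₁ = 376.15 K, T₂ = 127.15 K. At constant pressure, ΔS = nC_p ln(T₂/T₁) with C_p = 5R/2 = 20.79 J mol⁻¹ K⁻¹.
ΔS = 1.23 × 20.79 × ln(127.15/376.15) = -27.7 J/K.

ΔS = -27.7 J/K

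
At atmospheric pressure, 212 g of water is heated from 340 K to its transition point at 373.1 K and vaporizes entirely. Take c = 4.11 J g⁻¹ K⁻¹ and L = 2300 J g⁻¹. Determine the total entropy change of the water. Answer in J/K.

Warming step: ΔS₁ = m c ln(T_tr/T_i) = 212 × 4.11 × ln(373.1/340) = 80.95 J/K.
Phase change: ΔS₂ = +mL/T_tr = 212 × 2300 / 373.1 = 1307 J/K.
ΔS_total = (80.95) + (1307) = 1390 J/K.

ΔS = 1390 J/K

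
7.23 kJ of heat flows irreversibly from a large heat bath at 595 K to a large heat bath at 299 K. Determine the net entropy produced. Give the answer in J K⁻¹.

ΔS_total = 12 J/K

ΔS_hot = −Q/T_H = −7230/595 = -12.15 J/K and ΔS_cold = +Q/T_C = 7230/299 = 24.18 J/K.
ΔS_total = -12.15 + 24.18 = 12 J/K, positive as the second law requires.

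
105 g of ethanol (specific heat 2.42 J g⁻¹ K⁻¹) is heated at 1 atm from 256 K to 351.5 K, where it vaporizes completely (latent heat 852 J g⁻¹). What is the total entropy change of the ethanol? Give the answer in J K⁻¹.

ΔS = 335 J/K

Warming step: ΔS₁ = m c ln(T_tr/T_i) = 105 × 2.42 × ln(351.5/256) = 80.56 J/K.
Phase change: ΔS₂ = +mL/T_tr = 105 × 852 / 351.5 = 254.5 J/K.
ΔS_total = (80.56) + (254.5) = 335 J/K.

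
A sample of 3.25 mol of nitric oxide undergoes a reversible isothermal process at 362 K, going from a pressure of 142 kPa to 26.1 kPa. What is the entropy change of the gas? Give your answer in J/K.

ΔS_gas = 45.8 J/K

For an isothermal ideal gas ΔS_gas = nR ln(P₁/P₂) = 3.25 × 8.314 × ln(142/26.1) = 45.8 J/K.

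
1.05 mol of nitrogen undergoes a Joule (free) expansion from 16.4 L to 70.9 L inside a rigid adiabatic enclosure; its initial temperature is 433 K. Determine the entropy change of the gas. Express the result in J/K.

ΔS_gas = 12.8 J/K

No heat is exchanged and no work is done, so the ideal-gas temperature stays constant.
Entropy is a state function; using a reversible isothermal path, ΔS_gas = nR ln(V₂/V₁) = 1.05 × 8.314 × ln(70.9/16.4) = 12.8 J/K.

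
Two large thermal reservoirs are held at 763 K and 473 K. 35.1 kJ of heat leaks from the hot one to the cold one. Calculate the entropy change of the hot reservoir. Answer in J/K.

The hot reservoir loses heat Q, so ΔS_hot = −Q/T_H = −35100/763 = -46 J/K.

ΔS_hot = -46 J/K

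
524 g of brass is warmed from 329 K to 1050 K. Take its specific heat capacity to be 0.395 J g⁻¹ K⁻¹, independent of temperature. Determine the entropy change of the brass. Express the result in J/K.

ΔS = 240 J/K

ΔS = ∫dQ_rev/T = m c ln(T₂/T₁) = 524 × 0.395 × ln(1050/329) = 240 J/K.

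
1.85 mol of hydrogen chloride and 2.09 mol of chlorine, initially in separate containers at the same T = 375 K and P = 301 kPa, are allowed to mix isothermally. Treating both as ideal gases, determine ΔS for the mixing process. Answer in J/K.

ΔS_mix = 22.6 J/K

Mole fractions: x_A = 1.85/3.94 = 0.47, x_B = 0.53.
ΔS_mix = −R(n_A ln x_A + n_B ln x_B) = −8.314 × (1.85 ln 0.47 + 2.09 ln 0.53) = 22.6 J/K.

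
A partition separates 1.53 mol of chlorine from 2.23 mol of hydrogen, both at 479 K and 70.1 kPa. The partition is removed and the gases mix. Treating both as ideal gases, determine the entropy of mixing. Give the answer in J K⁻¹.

Mole fractions: x_A = 1.53/3.76 = 0.407, x_B = 0.593.
ΔS_mix = −R(n_A ln x_A + n_B ln x_B) = −8.314 × (1.53 ln 0.407 + 2.23 ln 0.593) = 21.1 J/K.

ΔS_mix = 21.1 J/K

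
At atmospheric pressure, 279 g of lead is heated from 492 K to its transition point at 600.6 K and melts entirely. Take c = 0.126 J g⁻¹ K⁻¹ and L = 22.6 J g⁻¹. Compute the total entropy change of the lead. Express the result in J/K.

Warming step: ΔS₁ = m c ln(T_tr/T_i) = 279 × 0.126 × ln(600.6/492) = 7.011 J/K.
Phase change: ΔS₂ = +mL/T_tr = 279 × 22.6 / 600.6 = 10.5 J/K.
ΔS_total = (7.011) + (10.5) = 17.5 J/K.

ΔS = 17.5 J/K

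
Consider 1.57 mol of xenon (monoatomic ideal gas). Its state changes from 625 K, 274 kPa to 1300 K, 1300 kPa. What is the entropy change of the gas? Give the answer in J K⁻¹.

ΔS = 3.58 J/K

ΔS = nC_p ln(T₂/T₁) − nR ln(P₂/P₁), with C_p = 5R/2 = 20.79 J mol⁻¹ K⁻¹ for a monoatomic ideal gas.
ΔS = 1.57 × [20.79 × ln(1300/625) − 8.314 × ln(1300/274)] = 3.58 J/K.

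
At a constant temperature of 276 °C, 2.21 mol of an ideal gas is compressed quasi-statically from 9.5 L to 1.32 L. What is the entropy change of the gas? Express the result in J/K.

ΔS_gas = -36.3 J/K

For an isothermal ideal gas ΔS_gas = nR ln(V₂/V₁) = 2.21 × 8.314 × ln(1.32/9.5) = -36.3 J/K.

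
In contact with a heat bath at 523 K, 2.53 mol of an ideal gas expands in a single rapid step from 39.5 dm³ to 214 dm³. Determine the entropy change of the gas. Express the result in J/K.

ΔS_gas = 35.5 J/K

Entropy is a state function, so ΔS_gas depends only on the end states.
For an isothermal ideal gas ΔS_gas = nR ln(V₂/V₁) = 2.53 × 8.314 × ln(214/39.5) = 35.5 J/K.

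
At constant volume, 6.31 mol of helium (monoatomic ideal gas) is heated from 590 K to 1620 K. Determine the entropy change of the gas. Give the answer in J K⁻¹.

At constant volume, ΔS = nC_V ln(T₂/T₁) with C_V = 3R/2 = 12.47 J mol⁻¹ K⁻¹.
ΔS = 6.31 × 12.47 × ln(1620/590) = 79.5 J/K.

ΔS = 79.5 J/K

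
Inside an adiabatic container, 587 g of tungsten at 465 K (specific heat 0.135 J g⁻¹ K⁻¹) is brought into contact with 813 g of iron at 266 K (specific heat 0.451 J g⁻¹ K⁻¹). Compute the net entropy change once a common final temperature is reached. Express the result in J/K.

ΔS_total = 11.4 J/K

Energy balance: T_f = (m₁c₁T₁ + m₂c₂T₂)/(m₁c₁ + m₂c₂) = 301.37 K.
ΔS₁ = m₁c₁ ln(T_f/T₁) = 79.245 × ln(301.37/465) = -34.37 J/K.
ΔS₂ = m₂c₂ ln(T_f/T₂) = 366.663 × ln(301.37/266) = 45.77 J/K.
ΔS_total = -34.37 + 45.77 = 11.4 J/K.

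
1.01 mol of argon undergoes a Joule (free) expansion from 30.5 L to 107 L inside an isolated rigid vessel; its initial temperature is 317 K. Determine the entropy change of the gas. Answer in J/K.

No heat is exchanged and no work is done, so the ideal-gas temperature stays constant.
Entropy is a state function; using a reversible isothermal path, ΔS_gas = nR ln(V₂/V₁) = 1.01 × 8.314 × ln(107/30.5) = 10.5 J/K.

ΔS_gas = 10.5 J/K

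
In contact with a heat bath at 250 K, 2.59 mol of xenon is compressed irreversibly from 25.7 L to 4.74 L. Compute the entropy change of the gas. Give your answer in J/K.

Entropy is a state function, so ΔS_gas depends only on the end states.
For an isothermal ideal gas ΔS_gas = nR ln(V₂/V₁) = 2.59 × 8.314 × ln(4.74/25.7) = -36.4 J/K.

ΔS_gas = -36.4 J/K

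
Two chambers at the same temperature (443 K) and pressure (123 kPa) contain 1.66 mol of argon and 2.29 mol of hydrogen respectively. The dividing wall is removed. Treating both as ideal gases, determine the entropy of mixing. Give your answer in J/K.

ΔS_mix = 22.3 J/K

Mole fractions: x_A = 1.66/3.95 = 0.42, x_B = 0.58.
ΔS_mix = −R(n_A ln x_A + n_B ln x_B) = −8.314 × (1.66 ln 0.42 + 2.29 ln 0.58) = 22.3 J/K.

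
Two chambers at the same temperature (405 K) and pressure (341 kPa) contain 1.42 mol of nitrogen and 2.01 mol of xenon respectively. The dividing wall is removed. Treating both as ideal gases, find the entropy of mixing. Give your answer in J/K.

Mole fractions: x_A = 1.42/3.43 = 0.414, x_B = 0.586.
ΔS_mix = −R(n_A ln x_A + n_B ln x_B) = −8.314 × (1.42 ln 0.414 + 2.01 ln 0.586) = 19.3 J/K.

ΔS_mix = 19.3 J/K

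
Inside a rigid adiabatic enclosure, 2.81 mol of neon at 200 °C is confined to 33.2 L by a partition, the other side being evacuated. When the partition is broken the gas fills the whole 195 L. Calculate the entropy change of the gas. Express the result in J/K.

No heat is exchanged and no work is done, so the ideal-gas temperature stays constant.
Entropy is a state function; using a reversible isothermal path, ΔS_gas = nR ln(V₂/V₁) = 2.81 × 8.314 × ln(195/33.2) = 41.4 J/K.

ΔS_gas = 41.4 J/K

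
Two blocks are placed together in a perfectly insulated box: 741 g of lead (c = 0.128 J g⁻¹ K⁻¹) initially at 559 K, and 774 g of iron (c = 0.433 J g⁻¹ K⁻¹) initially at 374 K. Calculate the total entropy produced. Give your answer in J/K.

ΔS_total = 6.41 J/K

Energy balance: T_f = (m₁c₁T₁ + m₂c₂T₂)/(m₁c₁ + m₂c₂) = 414.81 K.
ΔS₁ = m₁c₁ ln(T_f/T₁) = 94.848 × ln(414.81/559) = -28.3 J/K.
ΔS₂ = m₂c₂ ln(T_f/T₂) = 335.142 × ln(414.81/374) = 34.71 J/K.
ΔS_total = -28.3 + 34.71 = 6.41 J/K.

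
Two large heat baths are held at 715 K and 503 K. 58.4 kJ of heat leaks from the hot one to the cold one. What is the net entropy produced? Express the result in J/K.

ΔS_hot = −Q/T_H = −58400/715 = -81.68 J/K and ΔS_cold = +Q/T_C = 58400/503 = 116.1 J/K.
ΔS_total = -81.68 + 116.1 = 34.4 J/K, positive as the second law requires.

ΔS_total = 34.4 J/K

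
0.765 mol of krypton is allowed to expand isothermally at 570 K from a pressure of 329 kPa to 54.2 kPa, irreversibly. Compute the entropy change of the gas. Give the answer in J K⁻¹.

Entropy is a state function, so ΔS_gas depends only on the end states.
For an isothermal ideal gas ΔS_gas = nR ln(P₁/P₂) = 0.765 × 8.314 × ln(329/54.2) = 11.5 J/K.

ΔS_gas = 11.5 J/K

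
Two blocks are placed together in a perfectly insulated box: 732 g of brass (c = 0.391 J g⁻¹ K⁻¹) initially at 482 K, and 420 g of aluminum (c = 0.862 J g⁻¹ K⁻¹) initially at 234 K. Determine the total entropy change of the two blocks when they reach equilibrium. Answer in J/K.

Energy balance: T_f = (m₁c₁T₁ + m₂c₂T₂)/(m₁c₁ + m₂c₂) = 343.5 K.
ΔS₁ = m₁c₁ ln(T_f/T₁) = 286.212 × ln(343.5/482) = -96.96 J/K.
ΔS₂ = m₂c₂ ln(T_f/T₂) = 362.04 × ln(343.5/234) = 139 J/K.
ΔS_total = -96.96 + 139 = 42 J/K.

ΔS_total = 42 J/K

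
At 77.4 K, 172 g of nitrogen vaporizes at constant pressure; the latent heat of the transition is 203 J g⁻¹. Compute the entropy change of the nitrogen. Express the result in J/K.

Heat absorbed by the substance: Q = mL = 172 × 203 = 34916 J.
At constant T, ΔS = Q_rev/T = 34916 / 77.4 = 451 J/K.

ΔS = 451 J/K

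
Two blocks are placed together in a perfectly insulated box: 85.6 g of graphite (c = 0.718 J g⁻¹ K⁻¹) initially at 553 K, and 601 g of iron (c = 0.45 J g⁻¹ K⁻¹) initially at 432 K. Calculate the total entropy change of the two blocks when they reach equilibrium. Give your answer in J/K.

ΔS_total = 1.61 J/K

Energy balance: T_f = (m₁c₁T₁ + m₂c₂T₂)/(m₁c₁ + m₂c₂) = 454.41 K.
ΔS₁ = m₁c₁ ln(T_f/T₁) = 61.4608 × ln(454.41/553) = -12.07 J/K.
ΔS₂ = m₂c₂ ln(T_f/T₂) = 270.45 × ln(454.41/432) = 13.68 J/K.
ΔS_total = -12.07 + 13.68 = 1.61 J/K.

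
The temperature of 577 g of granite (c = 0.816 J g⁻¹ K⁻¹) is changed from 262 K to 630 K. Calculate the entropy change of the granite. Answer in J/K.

ΔS = 413 J/K

ΔS = ∫dQ_rev/T = m c ln(T₂/T₁) = 577 × 0.816 × ln(630/262) = 413 J/K.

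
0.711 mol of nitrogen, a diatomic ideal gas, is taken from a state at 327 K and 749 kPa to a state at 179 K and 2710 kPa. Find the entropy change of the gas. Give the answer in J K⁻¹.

ΔS = -20.1 J/K

ΔS = nC_p ln(T₂/T₁) − nR ln(P₂/P₁), with C_p = 7R/2 = 29.1 J mol⁻¹ K⁻¹ for a diatomic ideal gas.
ΔS = 0.711 × [29.1 × ln(179/327) − 8.314 × ln(2710/749)] = -20.1 J/K.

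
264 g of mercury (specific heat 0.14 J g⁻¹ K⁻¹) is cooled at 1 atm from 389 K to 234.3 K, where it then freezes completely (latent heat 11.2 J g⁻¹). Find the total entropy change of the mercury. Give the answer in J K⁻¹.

ΔS = -31.4 J/K

Cooling step: ΔS₁ = m c ln(T_tr/T_i) = 264 × 0.14 × ln(234.3/389) = -18.74 J/K.
Phase change: ΔS₂ = −mL/T_tr = −264 × 11.2 / 234.3 = -12.62 J/K.
ΔS_total = (-18.74) + (-12.62) = -31.4 J/K.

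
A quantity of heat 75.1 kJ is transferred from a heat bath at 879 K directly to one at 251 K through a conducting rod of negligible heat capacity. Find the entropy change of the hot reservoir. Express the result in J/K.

ΔS_hot = -85.4 J/K

The hot reservoir loses heat Q, so ΔS_hot = −Q/T_H = −75100/879 = -85.4 J/K.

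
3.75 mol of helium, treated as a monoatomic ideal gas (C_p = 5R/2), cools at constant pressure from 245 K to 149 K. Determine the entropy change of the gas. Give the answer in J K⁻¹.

At constant pressure, ΔS = nC_p ln(T₂/T₁) with C_p = 5R/2 = 20.79 J mol⁻¹ K⁻¹.
ΔS = 3.75 × 20.79 × ln(149/245) = -38.8 J/K.

ΔS = -38.8 J/K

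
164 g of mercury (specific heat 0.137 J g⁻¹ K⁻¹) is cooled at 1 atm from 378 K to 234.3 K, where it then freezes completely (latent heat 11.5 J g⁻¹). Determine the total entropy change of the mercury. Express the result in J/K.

Cooling step: ΔS₁ = m c ln(T_tr/T_i) = 164 × 0.137 × ln(234.3/378) = -10.75 J/K.
Phase change: ΔS₂ = −mL/T_tr = −164 × 11.5 / 234.3 = -8.05 J/K.
ΔS_total = (-10.75) + (-8.05) = -18.8 J/K.

ΔS = -18.8 J/K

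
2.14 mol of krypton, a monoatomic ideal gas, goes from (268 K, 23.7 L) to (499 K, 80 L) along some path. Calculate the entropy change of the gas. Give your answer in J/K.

Entropy is a state function: ΔS = nC_V ln(T₂/T₁) + nR ln(V₂/V₁), with C_V = 3R/2 = 12.47 J mol⁻¹ K⁻¹ for a monoatomic ideal gas.
ΔS = 2.14 × [12.47 × ln(499/268) + 8.314 × ln(80/23.7)] = 38.2 J/K.

ΔS = 38.2 J/K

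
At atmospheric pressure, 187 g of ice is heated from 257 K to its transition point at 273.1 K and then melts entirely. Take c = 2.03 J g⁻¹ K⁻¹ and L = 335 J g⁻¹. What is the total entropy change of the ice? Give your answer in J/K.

ΔS = 252 J/K

Warming step: ΔS₁ = m c ln(T_tr/T_i) = 187 × 2.03 × ln(273.1/257) = 23.07 J/K.
Phase change: ΔS₂ = +mL/T_tr = 187 × 335 / 273.1 = 229.4 J/K.
ΔS_total = (23.07) + (229.4) = 252 J/K.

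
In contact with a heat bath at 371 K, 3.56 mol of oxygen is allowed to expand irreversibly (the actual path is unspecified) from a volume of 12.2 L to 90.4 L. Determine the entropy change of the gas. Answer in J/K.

Entropy is a state function, so ΔS_gas depends only on the end states.
For an isothermal ideal gas ΔS_gas = nR ln(V₂/V₁) = 3.56 × 8.314 × ln(90.4/12.2) = 59.3 J/K.

ΔS_gas = 59.3 J/K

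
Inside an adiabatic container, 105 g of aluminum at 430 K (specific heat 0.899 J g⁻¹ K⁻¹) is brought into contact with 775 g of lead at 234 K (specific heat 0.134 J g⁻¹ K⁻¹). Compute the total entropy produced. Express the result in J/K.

ΔS_total = 9.1 J/K

Energy balance: T_f = (m₁c₁T₁ + m₂c₂T₂)/(m₁c₁ + m₂c₂) = 327.33 K.
ΔS₁ = m₁c₁ ln(T_f/T₁) = 94.395 × ln(327.33/430) = -25.754 J/K.
ΔS₂ = m₂c₂ ln(T_f/T₂) = 103.85 × ln(327.33/234) = 34.856 J/K.
ΔS_total = -25.754 + 34.856 = 9.1 J/K.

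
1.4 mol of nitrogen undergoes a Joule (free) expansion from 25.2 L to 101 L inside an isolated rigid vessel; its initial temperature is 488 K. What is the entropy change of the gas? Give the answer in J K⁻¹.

For an ideal gas in free expansion Q = 0 and W = 0, so T is unchanged.
Entropy is a state function; using a reversible isothermal path, ΔS_gas = nR ln(V₂/V₁) = 1.4 × 8.314 × ln(101/25.2) = 16.2 J/K.

ΔS_gas = 16.2 J/K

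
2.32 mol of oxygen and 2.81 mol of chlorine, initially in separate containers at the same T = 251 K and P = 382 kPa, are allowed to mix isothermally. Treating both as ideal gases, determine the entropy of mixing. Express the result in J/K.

Mole fractions: x_A = 2.32/5.13 = 0.452, x_B = 0.548.
ΔS_mix = −R(n_A ln x_A + n_B ln x_B) = −8.314 × (2.32 ln 0.452 + 2.81 ln 0.548) = 29.4 J/K.

ΔS_mix = 29.4 J/K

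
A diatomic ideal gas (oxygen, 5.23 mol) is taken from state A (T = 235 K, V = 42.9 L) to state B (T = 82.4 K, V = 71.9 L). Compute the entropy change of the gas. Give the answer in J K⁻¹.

Entropy is a state function: ΔS = nC_V ln(T₂/T₁) + nR ln(V₂/V₁), with C_V = 5R/2 = 20.79 J mol⁻¹ K⁻¹ for a diatomic ideal gas.
ΔS = 5.23 × [20.79 × ln(82.4/235) + 8.314 × ln(71.9/42.9)] = -91.5 J/K.

ΔS = -91.5 J/K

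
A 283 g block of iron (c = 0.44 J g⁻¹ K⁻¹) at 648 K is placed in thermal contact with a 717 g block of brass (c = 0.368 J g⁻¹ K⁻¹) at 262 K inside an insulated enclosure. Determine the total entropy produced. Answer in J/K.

Energy balance: T_f = (m₁c₁T₁ + m₂c₂T₂)/(m₁c₁ + m₂c₂) = 385.76 K.
ΔS₁ = m₁c₁ ln(T_f/T₁) = 124.52 × ln(385.76/648) = -64.59 J/K.
ΔS₂ = m₂c₂ ln(T_f/T₂) = 263.856 × ln(385.76/262) = 102.1 J/K.
ΔS_total = -64.59 + 102.1 = 37.5 J/K.

ΔS_total = 37.5 J/K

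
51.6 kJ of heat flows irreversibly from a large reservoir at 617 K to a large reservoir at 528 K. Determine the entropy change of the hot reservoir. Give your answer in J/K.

ΔS_hot = -83.6 J/K

The hot reservoir loses heat Q, so ΔS_hot = −Q/T_H = −51600/617 = -83.6 J/K.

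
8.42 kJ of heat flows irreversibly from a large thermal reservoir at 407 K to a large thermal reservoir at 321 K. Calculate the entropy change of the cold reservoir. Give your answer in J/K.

The cold reservoir gains heat Q, so ΔS_cold = +Q/T_C = 8420/321 = 26.2 J/K.

ΔS_cold = 26.2 J/K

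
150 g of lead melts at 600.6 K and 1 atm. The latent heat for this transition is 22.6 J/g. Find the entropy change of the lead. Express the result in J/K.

Heat absorbed by the substance: Q = mL = 150 × 22.6 = 3390 J.
At constant T, ΔS = Q_rev/T = 3390 / 600.6 = 5.64 J/K.

ΔS = 5.64 J/K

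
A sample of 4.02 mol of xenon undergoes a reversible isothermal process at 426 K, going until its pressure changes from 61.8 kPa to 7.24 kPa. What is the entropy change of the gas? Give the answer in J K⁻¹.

ΔS_gas = 71.7 J/K

For an isothermal ideal gas ΔS_gas = nR ln(P₁/P₂) = 4.02 × 8.314 × ln(61.8/7.24) = 71.7 J/K.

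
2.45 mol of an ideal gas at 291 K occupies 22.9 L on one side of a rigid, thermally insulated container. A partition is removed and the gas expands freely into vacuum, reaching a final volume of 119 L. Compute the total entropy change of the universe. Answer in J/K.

ΔS_universe = 33.6 J/K

No heat is exchanged and no work is done, so the ideal-gas temperature stays constant.
Entropy is a state function; using a reversible isothermal path, ΔS_gas = nR ln(V₂/V₁) = 2.45 × 8.314 × ln(119/22.9) = 33.6 J/K.
The insulated surroundings exchange no heat, so ΔS_surr = 0 and ΔS_universe = ΔS_gas.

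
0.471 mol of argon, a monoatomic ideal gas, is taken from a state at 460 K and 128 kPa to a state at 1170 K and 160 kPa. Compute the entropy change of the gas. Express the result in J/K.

ΔS = 8.27 J/K

ΔS = nC_p ln(T₂/T₁) − nR ln(P₂/P₁), with C_p = 5R/2 = 20.79 J mol⁻¹ K⁻¹ for a monoatomic ideal gas.
ΔS = 0.471 × [20.79 × ln(1170/460) − 8.314 × ln(160/128)] = 8.27 J/K.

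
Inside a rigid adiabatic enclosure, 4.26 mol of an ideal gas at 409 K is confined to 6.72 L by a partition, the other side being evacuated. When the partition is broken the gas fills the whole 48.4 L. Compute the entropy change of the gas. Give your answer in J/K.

No heat is exchanged and no work is done, so the ideal-gas temperature stays constant.
Entropy is a state function; using a reversible isothermal path, ΔS_gas = nR ln(V₂/V₁) = 4.26 × 8.314 × ln(48.4/6.72) = 69.9 J/K.

ΔS_gas = 69.9 J/K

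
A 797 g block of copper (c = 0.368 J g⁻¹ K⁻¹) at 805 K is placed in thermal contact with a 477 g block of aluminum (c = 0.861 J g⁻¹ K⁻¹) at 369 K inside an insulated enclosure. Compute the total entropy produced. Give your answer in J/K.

Energy balance: T_f = (m₁c₁T₁ + m₂c₂T₂)/(m₁c₁ + m₂c₂) = 550.65 K.
ΔS₁ = m₁c₁ ln(T_f/T₁) = 293.296 × ln(550.65/805) = -111.4 J/K.
ΔS₂ = m₂c₂ ln(T_f/T₂) = 410.697 × ln(550.65/369) = 164.4 J/K.
ΔS_total = -111.4 + 164.4 = 53 J/K.

ΔS_total = 53 J/K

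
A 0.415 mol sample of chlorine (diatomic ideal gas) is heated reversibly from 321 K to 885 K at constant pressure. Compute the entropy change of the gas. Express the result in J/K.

ΔS = 12.2 J/K

At constant pressure, ΔS = nC_p ln(T₂/T₁) with C_p = 7R/2 = 29.1 J mol⁻¹ K⁻¹.
ΔS = 0.415 × 29.1 × ln(885/321) = 12.2 J/K.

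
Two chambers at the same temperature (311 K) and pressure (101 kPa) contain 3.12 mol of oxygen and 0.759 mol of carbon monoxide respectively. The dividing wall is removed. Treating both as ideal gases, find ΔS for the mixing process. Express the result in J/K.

ΔS_mix = 15.9 J/K

Mole fractions: x_A = 3.12/3.88 = 0.804, x_B = 0.196.
ΔS_mix = −R(n_A ln x_A + n_B ln x_B) = −8.314 × (3.12 ln 0.804 + 0.759 ln 0.196) = 15.9 J/K.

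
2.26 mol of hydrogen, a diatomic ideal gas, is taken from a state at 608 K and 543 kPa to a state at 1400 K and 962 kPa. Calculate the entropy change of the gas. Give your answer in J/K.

ΔS = 44.1 J/K

ΔS = nC_p ln(T₂/T₁) − nR ln(P₂/P₁), with C_p = 7R/2 = 29.1 J mol⁻¹ K⁻¹ for a diatomic ideal gas.
ΔS = 2.26 × [29.1 × ln(1400/608) − 8.314 × ln(962/543)] = 44.1 J/K.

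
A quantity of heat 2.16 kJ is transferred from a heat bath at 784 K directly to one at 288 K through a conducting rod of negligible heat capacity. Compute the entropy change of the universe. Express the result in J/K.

ΔS_total = 4.74 J/K

ΔS_hot = −Q/T_H = −2160/784 = -2.7551 J/K and ΔS_cold = +Q/T_C = 2160/288 = 7.5 J/K.
ΔS_total = -2.7551 + 7.5 = 4.74 J/K, positive as the second law requires.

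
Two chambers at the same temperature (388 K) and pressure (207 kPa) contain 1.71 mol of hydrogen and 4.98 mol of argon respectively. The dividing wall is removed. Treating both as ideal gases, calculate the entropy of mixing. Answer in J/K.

ΔS_mix = 31.6 J/K

Mole fractions: x_A = 1.71/6.69 = 0.256, x_B = 0.744.
ΔS_mix = −R(n_A ln x_A + n_B ln x_B) = −8.314 × (1.71 ln 0.256 + 4.98 ln 0.744) = 31.6 J/K.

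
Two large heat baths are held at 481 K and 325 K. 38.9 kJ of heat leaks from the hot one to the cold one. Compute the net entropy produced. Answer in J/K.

ΔS_hot = −Q/T_H = −38900/481 = -80.87 J/K and ΔS_cold = +Q/T_C = 38900/325 = 119.7 J/K.
ΔS_total = -80.87 + 119.7 = 38.8 J/K, positive as the second law requires.

ΔS_total = 38.8 J/K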